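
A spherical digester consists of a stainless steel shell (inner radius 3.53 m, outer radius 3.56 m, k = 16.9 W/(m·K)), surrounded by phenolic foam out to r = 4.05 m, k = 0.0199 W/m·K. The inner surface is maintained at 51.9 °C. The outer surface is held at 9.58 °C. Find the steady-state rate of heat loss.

Q = 311 W

Resistance network (inner→outer):
  R_stainless steel = (1/3.53 − 1/3.56)/(4πk) = 0.002387/(4π·16.9) = 1.124×10^-5 K/W
  R_phenolic foam = (1/3.56 − 1/4.05)/(4πk) = 0.03399/(4π·0.0199) = 0.1359 K/W
ΣR = 1.124×10^-5 + 0.1359 = 0.1359 K/W
Q = ΔT/ΣR = (51.9 °C − 9.58 °C)/0.1359 = 311 W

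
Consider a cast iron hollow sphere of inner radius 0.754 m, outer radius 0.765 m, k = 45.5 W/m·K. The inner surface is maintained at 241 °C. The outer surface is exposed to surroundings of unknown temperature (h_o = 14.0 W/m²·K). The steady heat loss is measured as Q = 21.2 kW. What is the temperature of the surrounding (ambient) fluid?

T_out = 34.4 °C

Sum the resistances:
  R_cast iron = (1/0.754 − 1/0.765)/(4πk) = 0.01907/(4π·45.5) = 3.335×10^-5 K/W
  R_conv,out = 1/(4πr²h) = 1/(4π·0.765²·14.0) = 0.009713 K/W
ΣR = 0.009746 K/W
ΔT = Q·ΣR = 21200 × 0.009746 = 206.6 K
Heat flows outward, so T_out = T_in − ΔT = 241 − 206.6 = 34.4 °C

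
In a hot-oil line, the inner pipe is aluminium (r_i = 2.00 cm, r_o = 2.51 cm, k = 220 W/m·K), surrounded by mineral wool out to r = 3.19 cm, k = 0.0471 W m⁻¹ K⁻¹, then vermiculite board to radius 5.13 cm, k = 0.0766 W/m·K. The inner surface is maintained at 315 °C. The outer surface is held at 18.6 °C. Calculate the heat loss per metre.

Q' = 165 W/m

Treat each layer as a resistance in series:
  R'_aluminium = ln(0.0251/0.0200)/(2πk) = 0.2271/(2π·220) = 1.643×10^-4 m·K/W
  R'_mineral wool = ln(0.0319/0.0251)/(2πk) = 0.2397/(2π·0.0471) = 0.8101 m·K/W
  R'_vermiculite board = ln(0.0513/0.0319)/(2πk) = 0.4751/(2π·0.0766) = 0.9871 m·K/W
ΣR = 1.643×10^-4 + 0.8101 + 0.9871 = 1.797 m·K/W
Q' = ΔT/ΣR = (315 °C − 18.6 °C)/1.797 = 165 W/m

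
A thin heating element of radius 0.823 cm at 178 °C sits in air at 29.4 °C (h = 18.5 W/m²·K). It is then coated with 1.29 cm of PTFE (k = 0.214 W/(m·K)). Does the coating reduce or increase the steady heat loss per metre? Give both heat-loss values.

Critical radius for a cylinder: r_cr = k/h = 0.0116 m = 1.16 cm.
Outer radius after coating: r₂ = 0.00823 + 0.0129 = 0.02113 m.
r₁ < r_cr < r₂: heat loss rises to a maximum at r_cr then falls. Whether the coating helps depends on whether Q(r₂) has dropped back below Q(r₁).
Bare: R = 1/(2πr₁h) = 1.045 m·K/W; Q = 148.6/1.045 = 142 W/m.
Coated: R = R_cond + R_conv = 1.108 m·K/W; Q = 148.6/1.108 = 134 W/m.

reduces: 142 → 134 W/m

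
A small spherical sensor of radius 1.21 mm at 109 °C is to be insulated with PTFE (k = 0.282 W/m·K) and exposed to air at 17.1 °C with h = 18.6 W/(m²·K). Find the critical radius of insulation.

r_cr = 3.03 cm

For a sphere, r_cr = 2k_ins/h = 2·0.282/18.6 = 0.0303 m = 3.03 cm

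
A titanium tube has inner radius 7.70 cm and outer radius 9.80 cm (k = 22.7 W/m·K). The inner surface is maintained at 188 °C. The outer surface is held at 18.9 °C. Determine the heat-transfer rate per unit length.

Q' = 2πk·ΔT/ln(r₂/r₁) = 2π × 22.7 × 169.1 / ln(0.0980/0.0770) = 1.00×10^5 W/m

Q' = 1.00×10^5 W/m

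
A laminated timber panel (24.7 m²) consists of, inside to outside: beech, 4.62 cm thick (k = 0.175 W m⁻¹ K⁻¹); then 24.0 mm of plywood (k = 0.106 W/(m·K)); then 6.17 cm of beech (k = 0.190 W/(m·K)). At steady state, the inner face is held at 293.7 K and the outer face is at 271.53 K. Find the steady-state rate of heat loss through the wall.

Q = 672 W

Series thermal resistances, inner to outer:
  R_beech = L/(kA) = 0.0462/(0.175·24.7) = 0.01069 K/W
  R_plywood = L/(kA) = 0.0240/(0.106·24.7) = 0.009167 K/W
  R_beech = L/(kA) = 0.0617/(0.190·24.7) = 0.01315 K/W
ΣR = 0.01069 + 0.009167 + 0.01315 = 0.03301 K/W
Q = ΔT/ΣR = (293.7 K − 271.53 K)/0.03301 = 672 W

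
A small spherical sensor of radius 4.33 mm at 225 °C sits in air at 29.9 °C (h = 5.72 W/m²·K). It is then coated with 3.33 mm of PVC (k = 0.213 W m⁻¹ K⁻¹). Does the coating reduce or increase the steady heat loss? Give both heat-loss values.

increases: 0.263 → 0.710 W

Critical radius for a sphere: r_cr = 2k/h = 0.0745 m = 7.45 cm.
Outer radius after coating: r₂ = 0.00433 + 0.00333 = 0.00766 m.
Since r₁ < r_cr and r₂ ≤ r_cr, the coating moves toward the maximum at r_cr — heat loss rises.
Bare: R = 1/(4πr₁²h) = 742.0 K/W; Q = 195.1/742.0 = 0.263 W.
Coated: R = R_cond + R_conv = 274.6 K/W; Q = 195.1/274.6 = 0.710 W.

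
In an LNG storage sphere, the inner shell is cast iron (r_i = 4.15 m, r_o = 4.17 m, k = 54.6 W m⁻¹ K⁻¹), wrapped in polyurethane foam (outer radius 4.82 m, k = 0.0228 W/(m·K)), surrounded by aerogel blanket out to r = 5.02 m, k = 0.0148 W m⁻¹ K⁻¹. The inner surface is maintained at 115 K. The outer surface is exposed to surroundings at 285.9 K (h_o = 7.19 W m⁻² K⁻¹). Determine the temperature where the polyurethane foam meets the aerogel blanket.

Series thermal resistances, inner to outer:
  R_cast iron = (1/4.15 − 1/4.17)/(4πk) = 0.001156/(4π·54.6) = 1.684×10^-6 K/W
  R_polyurethane foam = (1/4.17 − 1/4.82)/(4πk) = 0.03234/(4π·0.0228) = 0.1129 K/W
  R_aerogel blanket = (1/4.82 − 1/5.02)/(4πk) = 0.008266/(4π·0.0148) = 0.04444 K/W
  R_conv,out = 1/(4πr²h) = 1/(4π·5.02²·7.19) = 4.392×10^-4 K/W
ΣR = 1.684×10^-6 + 0.1129 + 0.04444 + 4.392×10^-4 = 0.1578 K/W
Q = ΔT/ΣR = (115 K − 285.9 K)/0.1578 = -1083 W
From the inner boundary to the polyurethane foam/aerogel blanket interface, ΣR_partial = 0.1129 K/W.
T_interface = T_in − Q·ΣR_partial = 115 K − (-1083)(0.1129) = 237.3 K

T = 237.3 K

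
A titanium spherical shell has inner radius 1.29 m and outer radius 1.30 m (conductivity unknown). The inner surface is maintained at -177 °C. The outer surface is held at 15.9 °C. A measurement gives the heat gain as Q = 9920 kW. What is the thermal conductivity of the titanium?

k = 24.4 W/m·K

ΣR = ΔT/Q = |-177 − 15.9|/9.92×10^6 = 1.945×10^-5 K/W
(1/r₁−1/r₂)/(4πk) = 1.945×10^-5 ⇒ k = 0.005963/(4π·1.945×10^-5) = 24.4 W/m·K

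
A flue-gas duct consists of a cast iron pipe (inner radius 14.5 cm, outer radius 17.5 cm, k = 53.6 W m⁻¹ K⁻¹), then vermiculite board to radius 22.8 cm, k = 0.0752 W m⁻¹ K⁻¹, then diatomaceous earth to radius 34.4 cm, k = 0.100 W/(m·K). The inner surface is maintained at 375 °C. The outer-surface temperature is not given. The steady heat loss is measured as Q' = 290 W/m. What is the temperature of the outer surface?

T_out = 22.6 °C

Series resistances:
  R'_cast iron = ln(0.175/0.145)/(2πk) = 0.1881/(2π·53.6) = 5.584×10^-4 m·K/W
  R'_vermiculite board = ln(0.228/0.175)/(2πk) = 0.2646/(2π·0.0752) = 0.5599 m·K/W
  R'_diatomaceous earth = ln(0.344/0.228)/(2πk) = 0.4113/(2π·0.100) = 0.6546 m·K/W
ΣR = 1.215 m·K/W
ΔT = Q'·ΣR = 290 × 1.215 = 352.4 K
Heat flows outward, so T_out = T_in − ΔT = 375 − 352.4 = 22.6 °C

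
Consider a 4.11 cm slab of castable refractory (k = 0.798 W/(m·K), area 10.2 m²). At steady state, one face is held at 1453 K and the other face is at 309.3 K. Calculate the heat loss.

Q = kA·ΔT/L = 0.798 × 10.2 × |1453 K − 309.3 K| / 0.0411 = 2.27×10^5 W

Q = 227 kW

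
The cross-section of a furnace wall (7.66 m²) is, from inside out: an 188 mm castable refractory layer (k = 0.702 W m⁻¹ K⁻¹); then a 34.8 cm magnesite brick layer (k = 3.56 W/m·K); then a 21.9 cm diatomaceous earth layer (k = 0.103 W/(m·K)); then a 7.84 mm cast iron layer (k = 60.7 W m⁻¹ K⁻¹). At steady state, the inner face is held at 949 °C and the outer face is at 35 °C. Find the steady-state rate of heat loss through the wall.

Treat each layer as a resistance in series:
  R_castable refractory = L/(kA) = 0.188/(0.702·7.66) = 0.03496 K/W
  R_magnesite brick = L/(kA) = 0.348/(3.56·7.66) = 0.01276 K/W
  R_diatomaceous earth = L/(kA) = 0.219/(0.103·7.66) = 0.2776 K/W
  R_cast iron = L/(kA) = 0.00784/(60.7·7.66) = 1.686×10^-5 K/W
ΣR = 0.03496 + 0.01276 + 0.2776 + 1.686×10^-5 = 0.3253 K/W
Q = ΔT/ΣR = (949 °C − 35 °C)/0.3253 = 2810 W

Q = 2810 W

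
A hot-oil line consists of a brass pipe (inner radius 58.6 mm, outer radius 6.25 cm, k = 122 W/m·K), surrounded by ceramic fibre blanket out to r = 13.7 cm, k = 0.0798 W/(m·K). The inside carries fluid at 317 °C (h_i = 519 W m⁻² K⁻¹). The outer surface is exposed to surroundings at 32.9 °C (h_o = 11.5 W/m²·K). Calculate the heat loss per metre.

Series thermal resistances, inner to outer:
  R'_conv,in = 1/(2πr h) = 1/(2π·0.0586·519) = 0.005233 m·K/W
  R'_brass = ln(0.0625/0.0586)/(2πk) = 0.06443/(2π·122) = 8.405×10^-5 m·K/W
  R'_ceramic fibre blanket = ln(0.137/0.0625)/(2πk) = 0.7848/(2π·0.0798) = 1.565 m·K/W
  R'_conv,out = 1/(2πr h) = 1/(2π·0.137·11.5) = 0.1010 m·K/W
ΣR = 0.005233 + 8.405×10^-5 + 1.565 + 0.1010 = 1.671 m·K/W
Q' = ΔT/ΣR = (317 °C − 32.9 °C)/1.671 = 170 W/m

Q' = 170 W/m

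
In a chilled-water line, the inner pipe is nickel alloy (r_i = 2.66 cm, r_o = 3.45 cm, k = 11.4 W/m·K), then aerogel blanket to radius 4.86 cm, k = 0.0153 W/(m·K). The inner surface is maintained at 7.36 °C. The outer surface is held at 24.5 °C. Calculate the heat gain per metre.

Q' = 4.80 W/m

Treat each layer as a resistance in series:
  R'_nickel alloy = ln(0.0345/0.0266)/(2πk) = 0.2600/(2π·11.4) = 0.003631 m·K/W
  R'_aerogel blanket = ln(0.0486/0.0345)/(2πk) = 0.3427/(2π·0.0153) = 3.564 m·K/W
ΣR = 0.003631 + 3.564 = 3.568 m·K/W
Q' = ΔT/ΣR = (7.36 °C − 24.5 °C)/3.568 = -4.80 W/m
(Negative Q' ⇒ heat flows inward; heat gain = 4.80 W/m.)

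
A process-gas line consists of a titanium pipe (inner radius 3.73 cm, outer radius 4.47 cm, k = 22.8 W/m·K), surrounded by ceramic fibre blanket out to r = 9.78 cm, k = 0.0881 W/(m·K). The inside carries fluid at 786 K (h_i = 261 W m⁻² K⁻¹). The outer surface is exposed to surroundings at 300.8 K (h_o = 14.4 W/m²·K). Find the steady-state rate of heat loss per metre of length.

Q' = 314 W/m

Resistance network (inner→outer):
  R'_conv,in = 1/(2πr h) = 1/(2π·0.0373·261) = 0.01635 m·K/W
  R'_titanium = ln(0.0447/0.0373)/(2πk) = 0.1810/(2π·22.8) = 0.001263 m·K/W
  R'_ceramic fibre blanket = ln(0.0978/0.0447)/(2πk) = 0.7830/(2π·0.0881) = 1.414 m·K/W
  R'_conv,out = 1/(2πr h) = 1/(2π·0.0978·14.4) = 0.1130 m·K/W
ΣR = 0.01635 + 0.001263 + 1.414 + 0.1130 = 1.545 m·K/W
Q' = ΔT/ΣR = (786 K − 300.8 K)/1.545 = 314 W/m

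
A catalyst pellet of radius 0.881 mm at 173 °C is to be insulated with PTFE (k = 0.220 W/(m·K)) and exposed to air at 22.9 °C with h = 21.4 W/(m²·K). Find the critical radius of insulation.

r_cr = 2.06 cm

For a sphere, r_cr = 2k_ins/h = 2·0.220/21.4 = 0.0206 m = 2.06 cm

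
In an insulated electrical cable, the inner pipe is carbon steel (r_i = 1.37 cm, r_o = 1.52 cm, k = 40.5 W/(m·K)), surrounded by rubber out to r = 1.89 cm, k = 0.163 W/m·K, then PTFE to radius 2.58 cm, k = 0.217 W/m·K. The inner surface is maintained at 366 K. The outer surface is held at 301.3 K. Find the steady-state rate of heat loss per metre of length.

Treat each layer as a resistance in series:
  R'_carbon steel = ln(0.0152/0.0137)/(2πk) = 0.1039/(2π·40.5) = 4.083×10^-4 m·K/W
  R'_rubber = ln(0.0189/0.0152)/(2πk) = 0.2179/(2π·0.163) = 0.2127 m·K/W
  R'_PTFE = ln(0.0258/0.0189)/(2πk) = 0.3112/(2π·0.217) = 0.2283 m·K/W
ΣR = 4.083×10^-4 + 0.2127 + 0.2283 = 0.4414 m·K/W
Q' = ΔT/ΣR = (366 K − 301.3 K)/0.4414 = 147 W/m

Q' = 147 W/m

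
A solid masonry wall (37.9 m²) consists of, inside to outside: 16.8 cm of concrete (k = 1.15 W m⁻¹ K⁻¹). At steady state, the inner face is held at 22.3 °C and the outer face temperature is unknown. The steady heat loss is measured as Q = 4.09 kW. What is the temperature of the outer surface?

T_out = 6.53 °C

Sum the resistances:
  R_concrete = L/(kA) = 0.168/(1.15·37.9) = 0.003855 K/W
ΣR = 0.003855 K/W
ΔT = Q·ΣR = 4090 × 0.003855 = 15.77 K
Heat flows outward, so T_out = T_in − ΔT = 22.3 − 15.77 = 6.53 °C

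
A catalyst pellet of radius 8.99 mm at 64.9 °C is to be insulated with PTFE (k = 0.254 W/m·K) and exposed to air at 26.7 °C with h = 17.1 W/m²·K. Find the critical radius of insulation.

r_cr = 2.97 cm

For a sphere, r_cr = 2k_ins/h = 2·0.254/17.1 = 0.0297 m = 2.97 cm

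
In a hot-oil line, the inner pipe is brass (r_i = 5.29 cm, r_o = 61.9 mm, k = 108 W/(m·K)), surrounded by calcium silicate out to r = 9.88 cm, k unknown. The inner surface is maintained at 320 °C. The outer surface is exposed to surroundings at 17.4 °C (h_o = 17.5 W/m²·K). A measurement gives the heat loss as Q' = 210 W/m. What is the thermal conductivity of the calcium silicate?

ΣR = ΔT/Q' = |320 − 17.4|/210 = 1.441 m·K/W
Known resistances:
  R'_brass = ln(0.0619/0.0529)/(2πk) = 0.1571/(2π·108) = 2.315×10^-4 m·K/W
  R'_conv,out = 1/(2πr h) = 1/(2π·0.0988·17.5) = 0.09205 m·K/W
R_calcium silicate = ΣR − ΣR_known = 1.441 − 0.09228 = 1.349 m·K/W
ln(r₂/r₁)/(2πk) = 1.349 ⇒ k = 0.4676/(2π·1.349) = 0.0552 W/m·K

k = 0.0552 W/m·K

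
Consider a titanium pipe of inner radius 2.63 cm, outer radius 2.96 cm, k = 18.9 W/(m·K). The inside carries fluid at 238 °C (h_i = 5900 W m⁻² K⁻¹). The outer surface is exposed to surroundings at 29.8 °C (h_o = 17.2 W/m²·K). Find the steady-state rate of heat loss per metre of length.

Q' = 662 W/m

Resistance network (inner→outer):
  R'_conv,in = 1/(2πr h) = 1/(2π·0.0263·5900) = 0.001026 m·K/W
  R'_titanium = ln(0.0296/0.0263)/(2πk) = 0.1182/(2π·18.9) = 9.954×10^-4 m·K/W
  R'_conv,out = 1/(2πr h) = 1/(2π·0.0296·17.2) = 0.3126 m·K/W
ΣR = 0.001026 + 9.954×10^-4 + 0.3126 = 0.3146 m·K/W
Q' = ΔT/ΣR = (238 °C − 29.8 °C)/0.3146 = 662 W/m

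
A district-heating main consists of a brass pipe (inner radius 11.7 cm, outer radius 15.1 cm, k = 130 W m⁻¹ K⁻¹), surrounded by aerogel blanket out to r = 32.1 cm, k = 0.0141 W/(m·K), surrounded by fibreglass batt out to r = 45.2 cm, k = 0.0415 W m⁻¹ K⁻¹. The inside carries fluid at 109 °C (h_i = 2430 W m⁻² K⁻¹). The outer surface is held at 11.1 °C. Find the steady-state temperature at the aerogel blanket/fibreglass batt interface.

T = 24.2 °C

Treat each layer as a resistance in series:
  R'_conv,in = 1/(2πr h) = 1/(2π·0.117·2430) = 5.598×10^-4 m·K/W
  R'_brass = ln(0.151/0.117)/(2πk) = 0.2551/(2π·130) = 3.123×10^-4 m·K/W
  R'_aerogel blanket = ln(0.321/0.151)/(2πk) = 0.7542/(2π·0.0141) = 8.513 m·K/W
  R'_fibreglass batt = ln(0.452/0.321)/(2πk) = 0.3422/(2π·0.0415) = 1.313 m·K/W
ΣR = 5.598×10^-4 + 3.123×10^-4 + 8.513 + 1.313 = 9.827 m·K/W
Q' = ΔT/ΣR = (109 °C − 11.1 °C)/9.827 = 9.962 W/m
From the inner boundary to the aerogel blanket/fibreglass batt interface, ΣR_partial = 8.514 m·K/W.
T_interface = T_in − Q'·ΣR_partial = 109 °C − (9.962)(8.514) = 24.2 °C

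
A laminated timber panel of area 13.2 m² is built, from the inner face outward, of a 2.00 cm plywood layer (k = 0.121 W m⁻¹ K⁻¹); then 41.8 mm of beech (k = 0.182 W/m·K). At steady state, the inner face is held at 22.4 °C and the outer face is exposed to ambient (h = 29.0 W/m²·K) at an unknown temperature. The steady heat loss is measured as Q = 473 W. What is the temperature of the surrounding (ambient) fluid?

Sum the resistances:
  R_plywood = L/(kA) = 0.0200/(0.121·13.2) = 0.01252 K/W
  R_beech = L/(kA) = 0.0418/(0.182·13.2) = 0.01740 K/W
  R_conv,out = 1/(hA) = 1/(29.0·13.2) = 0.002612 K/W
ΣR = 0.03253 K/W
ΔT = Q·ΣR = 473 × 0.03253 = 15.39 K
Heat flows outward, so T_out = T_in − ΔT = 22.4 − 15.39 = 7.01 °C

T_out = 7.01 °C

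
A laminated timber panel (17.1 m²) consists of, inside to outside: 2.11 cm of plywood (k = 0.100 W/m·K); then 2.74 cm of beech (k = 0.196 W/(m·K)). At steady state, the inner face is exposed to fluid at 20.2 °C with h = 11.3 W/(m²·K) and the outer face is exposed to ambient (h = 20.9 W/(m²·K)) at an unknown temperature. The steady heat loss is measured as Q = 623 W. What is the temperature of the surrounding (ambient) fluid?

Series resistances:
  R_conv,in = 1/(hA) = 1/(11.3·17.1) = 0.005175 K/W
  R_plywood = L/(kA) = 0.0211/(0.100·17.1) = 0.01234 K/W
  R_beech = L/(kA) = 0.0274/(0.196·17.1) = 0.008175 K/W
  R_conv,out = 1/(hA) = 1/(20.9·17.1) = 0.002798 K/W
ΣR = 0.02849 K/W
ΔT = Q·ΣR = 623 × 0.02849 = 17.75 K
Heat flows outward, so T_out = T_in − ΔT = 20.2 − 17.75 = 2.45 °C

T_out = 2.45 °C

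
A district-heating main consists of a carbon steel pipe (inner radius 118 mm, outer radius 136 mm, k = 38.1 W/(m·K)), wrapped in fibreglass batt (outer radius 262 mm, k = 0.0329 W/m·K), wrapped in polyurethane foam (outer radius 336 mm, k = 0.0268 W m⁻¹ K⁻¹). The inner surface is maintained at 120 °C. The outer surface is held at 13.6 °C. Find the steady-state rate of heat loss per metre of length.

Series thermal resistances, inner to outer:
  R'_carbon steel = ln(0.136/0.118)/(2πk) = 0.1420/(2π·38.1) = 5.931×10^-4 m·K/W
  R'_fibreglass batt = ln(0.262/0.136)/(2πk) = 0.6557/(2π·0.0329) = 3.172 m·K/W
  R'_polyurethane foam = ln(0.336/0.262)/(2πk) = 0.2488/(2π·0.0268) = 1.477 m·K/W
ΣR = 5.931×10^-4 + 3.172 + 1.477 = 4.650 m·K/W
Q' = ΔT/ΣR = (120 °C − 13.6 °C)/4.650 = 22.9 W/m

Q' = 22.9 W/m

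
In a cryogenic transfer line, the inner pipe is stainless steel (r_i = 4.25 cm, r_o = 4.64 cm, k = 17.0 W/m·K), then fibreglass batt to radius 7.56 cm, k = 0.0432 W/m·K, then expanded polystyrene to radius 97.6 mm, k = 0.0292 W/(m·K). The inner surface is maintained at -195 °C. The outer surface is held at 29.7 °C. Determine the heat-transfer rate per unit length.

Q' = 70.4 W/m

Resistance network (inner→outer):
  R'_stainless steel = ln(0.0464/0.0425)/(2πk) = 0.08780/(2π·17.0) = 8.219×10^-4 m·K/W
  R'_fibreglass batt = ln(0.0756/0.0464)/(2πk) = 0.4882/(2π·0.0432) = 1.798 m·K/W
  R'_expanded polystyrene = ln(0.0976/0.0756)/(2πk) = 0.2554/(2π·0.0292) = 1.392 m·K/W
ΣR = 8.219×10^-4 + 1.798 + 1.392 = 3.191 m·K/W
Q' = ΔT/ΣR = (-195 °C − 29.7 °C)/3.191 = -70.4 W/m
(Negative Q' ⇒ heat flows inward; heat gain = 70.4 W/m.)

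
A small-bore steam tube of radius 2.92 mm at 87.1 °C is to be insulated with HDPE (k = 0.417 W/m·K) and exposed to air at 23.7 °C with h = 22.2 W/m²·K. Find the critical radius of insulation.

r_cr = 1.88 cm

For a cylinder, r_cr = k_ins/h = 0.417/22.2 = 0.0188 m = 1.88 cm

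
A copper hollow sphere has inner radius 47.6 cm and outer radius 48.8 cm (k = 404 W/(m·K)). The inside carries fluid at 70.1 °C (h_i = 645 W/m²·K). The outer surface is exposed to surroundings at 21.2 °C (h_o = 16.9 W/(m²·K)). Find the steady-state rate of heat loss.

Q = 2410 W

Treat each layer as a resistance in series:
  R_conv,in = 1/(4πr²h) = 1/(4π·0.476²·645) = 5.445×10^-4 K/W
  R_copper = (1/0.476 − 1/0.488)/(4πk) = 0.05166/(4π·404) = 1.018×10^-5 K/W
  R_conv,out = 1/(4πr²h) = 1/(4π·0.488²·16.9) = 0.01977 K/W
ΣR = 5.445×10^-4 + 1.018×10^-5 + 0.01977 = 0.02032 K/W
Q = ΔT/ΣR = (70.1 °C − 21.2 °C)/0.02032 = 2410 W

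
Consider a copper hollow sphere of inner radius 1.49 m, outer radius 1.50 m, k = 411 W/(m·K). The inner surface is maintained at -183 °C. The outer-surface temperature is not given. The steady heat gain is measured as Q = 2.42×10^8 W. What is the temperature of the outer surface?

Series resistances:
  R_copper = (1/1.49 − 1/1.50)/(4πk) = 0.004474/(4π·411) = 8.663×10^-7 K/W
ΣR = 8.663×10^-7 K/W
ΔT = Q·ΣR = 2.42×10^8 × 8.663×10^-7 = 209.6 K
Heat flows inward, so T_out = T_in + ΔT = -183 + 209.6 = 26.6 °C

T_out = 26.6 °C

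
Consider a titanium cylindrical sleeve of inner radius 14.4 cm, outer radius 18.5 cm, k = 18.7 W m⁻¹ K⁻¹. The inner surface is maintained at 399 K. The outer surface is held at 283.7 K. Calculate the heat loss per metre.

Q' = 54.1 kW/m

Q' = 2πk·ΔT/ln(r₂/r₁) = 2π × 18.7 × 115.3 / ln(0.185/0.144) = 54100 W/m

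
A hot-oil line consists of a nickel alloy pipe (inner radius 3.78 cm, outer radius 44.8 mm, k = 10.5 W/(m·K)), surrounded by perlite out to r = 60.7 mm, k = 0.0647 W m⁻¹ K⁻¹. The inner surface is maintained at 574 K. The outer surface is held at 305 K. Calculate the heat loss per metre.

Treat each layer as a resistance in series:
  R'_nickel alloy = ln(0.0448/0.0378)/(2πk) = 0.1699/(2π·10.5) = 0.002575 m·K/W
  R'_perlite = ln(0.0607/0.0448)/(2πk) = 0.3037/(2π·0.0647) = 0.7472 m·K/W
ΣR = 0.002575 + 0.7472 = 0.7498 m·K/W
Q' = ΔT/ΣR = (574 K − 305 K)/0.7498 = 359 W/m

Q' = 359 W/m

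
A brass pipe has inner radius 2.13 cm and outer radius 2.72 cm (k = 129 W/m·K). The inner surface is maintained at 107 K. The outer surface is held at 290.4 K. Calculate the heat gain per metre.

Q' = 608 kW/m

Q' = 2πk·ΔT/ln(r₂/r₁) = 2π × 129 × 183.4 / ln(0.0272/0.0213) = 6.08×10^5 W/m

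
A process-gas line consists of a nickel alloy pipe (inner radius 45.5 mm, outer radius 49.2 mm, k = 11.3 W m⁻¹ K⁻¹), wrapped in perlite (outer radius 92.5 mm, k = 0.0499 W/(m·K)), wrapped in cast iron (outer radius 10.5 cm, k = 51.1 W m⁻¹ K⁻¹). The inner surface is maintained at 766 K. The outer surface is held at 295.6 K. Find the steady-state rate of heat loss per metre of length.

Series thermal resistances, inner to outer:
  R'_nickel alloy = ln(0.0492/0.0455)/(2πk) = 0.07818/(2π·11.3) = 0.001101 m·K/W
  R'_perlite = ln(0.0925/0.0492)/(2πk) = 0.6313/(2π·0.0499) = 2.014 m·K/W
  R'_cast iron = ln(0.105/0.0925)/(2πk) = 0.1268/(2π·51.1) = 3.948×10^-4 m·K/W
ΣR = 0.001101 + 2.014 + 3.948×10^-4 = 2.015 m·K/W
Q' = ΔT/ΣR = (766 K − 295.6 K)/2.015 = 233 W/m

Q' = 233 W/m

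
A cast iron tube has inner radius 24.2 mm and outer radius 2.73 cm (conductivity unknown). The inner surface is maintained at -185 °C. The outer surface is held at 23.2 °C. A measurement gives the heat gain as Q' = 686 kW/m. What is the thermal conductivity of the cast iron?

k = 63.2 W/m·K

ΣR = ΔT/Q' = |-185 − 23.2|/6.86×10^5 = 3.035×10^-4 m·K/W
ln(r₂/r₁)/(2πk) = 3.035×10^-4 ⇒ k = 0.1205/(2π·3.035×10^-4) = 63.2 W/m·K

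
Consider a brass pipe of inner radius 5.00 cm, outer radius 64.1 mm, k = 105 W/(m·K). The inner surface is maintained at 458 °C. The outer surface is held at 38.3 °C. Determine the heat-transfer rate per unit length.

Q' = 2πk·ΔT/ln(r₂/r₁) = 2π × 105 × 419.7 / ln(0.0641/0.0500) = 1.11×10^6 W/m

Q' = 1.11×10^6 W/m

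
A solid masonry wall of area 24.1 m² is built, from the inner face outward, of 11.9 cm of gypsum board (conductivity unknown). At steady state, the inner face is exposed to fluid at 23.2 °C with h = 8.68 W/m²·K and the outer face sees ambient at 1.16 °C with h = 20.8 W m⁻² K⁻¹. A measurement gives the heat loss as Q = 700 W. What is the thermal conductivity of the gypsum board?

ΣR = ΔT/Q = |23.2 − 1.16|/700 = 0.03149 K/W
Known resistances:
  R_conv,in = 1/(hA) = 1/(8.68·24.1) = 0.004780 K/W
  R_conv,out = 1/(hA) = 1/(20.8·24.1) = 0.001995 K/W
R_gypsum board = ΣR − ΣR_known = 0.03149 − 0.006775 = 0.02471 K/W
L/(kA) = 0.02471 ⇒ k = 0.119/(0.02471·24.1) = 0.200 W/m·K

k = 0.200 W/m·K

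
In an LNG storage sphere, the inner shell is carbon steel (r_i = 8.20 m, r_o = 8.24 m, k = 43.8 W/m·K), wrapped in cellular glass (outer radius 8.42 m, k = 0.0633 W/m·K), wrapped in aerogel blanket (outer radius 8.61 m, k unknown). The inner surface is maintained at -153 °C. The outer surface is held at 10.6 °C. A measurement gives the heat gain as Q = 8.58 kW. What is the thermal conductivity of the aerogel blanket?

ΣR = ΔT/Q = |-153 − 10.6|/8580 = 0.01907 K/W
Known resistances:
  R_carbon steel = (1/8.20 − 1/8.24)/(4πk) = 5.920×10^-4/(4π·43.8) = 1.076×10^-6 K/W
  R_cellular glass = (1/8.24 − 1/8.42)/(4πk) = 0.002594/(4π·0.0633) = 0.003262 K/W
R_aerogel blanket = ΣR − ΣR_known = 0.01907 − 0.003263 = 0.01581 K/W
(1/r₁−1/r₂)/(4πk) = 0.01581 ⇒ k = 0.002621/(4π·0.01581) = 0.0132 W/m·K

k = 0.0132 W/m·K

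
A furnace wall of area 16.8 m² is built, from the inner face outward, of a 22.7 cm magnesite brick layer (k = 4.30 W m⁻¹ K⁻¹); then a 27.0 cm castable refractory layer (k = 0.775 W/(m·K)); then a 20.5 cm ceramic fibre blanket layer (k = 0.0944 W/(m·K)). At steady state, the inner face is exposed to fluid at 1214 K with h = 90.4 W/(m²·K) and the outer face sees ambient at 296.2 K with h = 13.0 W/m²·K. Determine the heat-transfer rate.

Q = 5.79 kW

Treat each layer as a resistance in series:
  R_conv,in = 1/(hA) = 1/(90.4·16.8) = 6.584×10^-4 K/W
  R_magnesite brick = L/(kA) = 0.227/(4.30·16.8) = 0.003142 K/W
  R_castable refractory = L/(kA) = 0.270/(0.775·16.8) = 0.02074 K/W
  R_ceramic fibre blanket = L/(kA) = 0.205/(0.0944·16.8) = 0.1293 K/W
  R_conv,out = 1/(hA) = 1/(13.0·16.8) = 0.004579 K/W
ΣR = 6.584×10^-4 + 0.003142 + 0.02074 + 0.1293 + 0.004579 = 0.1584 K/W
Q = ΔT/ΣR = (1214 K − 296.2 K)/0.1584 = 5790 W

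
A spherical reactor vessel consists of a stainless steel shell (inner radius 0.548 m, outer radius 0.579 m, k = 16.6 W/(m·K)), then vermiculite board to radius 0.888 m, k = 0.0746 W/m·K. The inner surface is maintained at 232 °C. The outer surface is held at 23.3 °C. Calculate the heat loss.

Q = 325 W

Series thermal resistances, inner to outer:
  R_stainless steel = (1/0.548 − 1/0.579)/(4πk) = 0.09770/(4π·16.6) = 4.684×10^-4 K/W
  R_vermiculite board = (1/0.579 − 1/0.888)/(4πk) = 0.6010/(4π·0.0746) = 0.6411 K/W
ΣR = 4.684×10^-4 + 0.6411 = 0.6416 K/W
Q = ΔT/ΣR = (232 °C − 23.3 °C)/0.6416 = 325 W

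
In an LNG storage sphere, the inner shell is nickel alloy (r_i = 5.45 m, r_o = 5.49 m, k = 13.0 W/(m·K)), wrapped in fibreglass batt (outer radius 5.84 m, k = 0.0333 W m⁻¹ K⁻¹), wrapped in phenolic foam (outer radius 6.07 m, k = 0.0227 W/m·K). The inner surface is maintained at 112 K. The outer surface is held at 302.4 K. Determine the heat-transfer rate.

Q = 3900 W

Series thermal resistances, inner to outer:
  R_nickel alloy = (1/5.45 − 1/5.49)/(4πk) = 0.001337/(4π·13.0) = 8.183×10^-6 K/W
  R_fibreglass batt = (1/5.49 − 1/5.84)/(4πk) = 0.01092/(4π·0.0333) = 0.02609 K/W
  R_phenolic foam = (1/5.84 − 1/6.07)/(4πk) = 0.006488/(4π·0.0227) = 0.02275 K/W
ΣR = 8.183×10^-6 + 0.02609 + 0.02275 = 0.04885 K/W
Q = ΔT/ΣR = (112 K − 302.4 K)/0.04885 = -3900 W
(Negative Q ⇒ heat flows inward; heat gain = 3900 W.)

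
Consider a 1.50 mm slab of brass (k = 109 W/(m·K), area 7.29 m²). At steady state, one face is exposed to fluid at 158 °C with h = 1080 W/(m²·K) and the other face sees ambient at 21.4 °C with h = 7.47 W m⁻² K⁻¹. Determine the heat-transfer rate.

Resistance network (inner→outer):
  R_conv,in = 1/(hA) = 1/(1080·7.29) = 1.270×10^-4 K/W
  R_brass = L/(kA) = 0.00150/(109·7.29) = 1.888×10^-6 K/W
  R_conv,out = 1/(hA) = 1/(7.47·7.29) = 0.01836 K/W
ΣR = 1.270×10^-4 + 1.888×10^-6 + 0.01836 = 0.01849 K/W
Q = ΔT/ΣR = (158 °C − 21.4 °C)/0.01849 = 7390 W

Q = 7.39 kW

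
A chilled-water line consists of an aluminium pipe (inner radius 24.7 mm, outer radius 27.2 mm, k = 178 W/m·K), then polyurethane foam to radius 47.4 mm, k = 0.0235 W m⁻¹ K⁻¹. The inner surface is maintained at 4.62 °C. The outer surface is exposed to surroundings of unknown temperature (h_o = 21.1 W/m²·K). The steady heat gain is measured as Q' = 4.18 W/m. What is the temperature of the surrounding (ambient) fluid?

T_out = 21.0 °C

Sum the resistances:
  R'_aluminium = ln(0.0272/0.0247)/(2πk) = 0.09641/(2π·178) = 8.621×10^-5 m·K/W
  R'_polyurethane foam = ln(0.0474/0.0272)/(2πk) = 0.5554/(2π·0.0235) = 3.762 m·K/W
  R'_conv,out = 1/(2πr h) = 1/(2π·0.0474·21.1) = 0.1591 m·K/W
ΣR = 3.921 m·K/W
ΔT = Q'·ΣR = 4.18 × 3.921 = 16.39 K
Heat flows inward, so T_out = T_in + ΔT = 4.62 + 16.39 = 21.0 °C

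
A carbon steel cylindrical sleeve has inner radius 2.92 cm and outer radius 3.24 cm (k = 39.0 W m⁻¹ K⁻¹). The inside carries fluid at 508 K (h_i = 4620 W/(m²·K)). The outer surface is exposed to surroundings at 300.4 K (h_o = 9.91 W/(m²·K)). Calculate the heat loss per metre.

Q' = 417 W/m

Series thermal resistances, inner to outer:
  R'_conv,in = 1/(2πr h) = 1/(2π·0.0292·4620) = 0.001180 m·K/W
  R'_carbon steel = ln(0.0324/0.0292)/(2πk) = 0.1040/(2π·39.0) = 4.244×10^-4 m·K/W
  R'_conv,out = 1/(2πr h) = 1/(2π·0.0324·9.91) = 0.4957 m·K/W
ΣR = 0.001180 + 4.244×10^-4 + 0.4957 = 0.4973 m·K/W
Q' = ΔT/ΣR = (508 K − 300.4 K)/0.4973 = 417 W/m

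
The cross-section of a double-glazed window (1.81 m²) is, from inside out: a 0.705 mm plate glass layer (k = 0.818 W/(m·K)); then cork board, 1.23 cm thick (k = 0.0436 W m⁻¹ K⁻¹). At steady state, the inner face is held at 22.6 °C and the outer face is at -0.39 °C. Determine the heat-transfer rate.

Series thermal resistances, inner to outer:
  R_plate glass = L/(kA) = 7.05×10^-4/(0.818·1.81) = 4.762×10^-4 K/W
  R_cork board = L/(kA) = 0.0123/(0.0436·1.81) = 0.1559 K/W
ΣR = 4.762×10^-4 + 0.1559 = 0.1564 K/W
Q = ΔT/ΣR = (22.6 °C − -0.39 °C)/0.1564 = 147 W

Q = 147 W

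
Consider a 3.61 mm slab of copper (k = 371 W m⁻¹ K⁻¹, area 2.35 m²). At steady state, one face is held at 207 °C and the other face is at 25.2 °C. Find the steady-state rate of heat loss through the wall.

Q = kA·ΔT/L = 371 × 2.35 × |207 °C − 25.2 °C| / 0.00361 = 4.39×10^7 W

Q = 4.39×10^7 W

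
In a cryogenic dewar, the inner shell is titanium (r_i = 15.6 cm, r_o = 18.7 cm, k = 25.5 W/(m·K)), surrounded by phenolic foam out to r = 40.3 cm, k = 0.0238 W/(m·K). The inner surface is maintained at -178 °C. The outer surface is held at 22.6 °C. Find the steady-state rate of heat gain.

Q = 20.9 W

Resistance network (inner→outer):
  R_titanium = (1/0.156 − 1/0.187)/(4πk) = 1.063/(4π·25.5) = 0.003316 K/W
  R_phenolic foam = (1/0.187 − 1/0.403)/(4πk) = 2.866/(4π·0.0238) = 9.583 K/W
ΣR = 0.003316 + 9.583 = 9.586 K/W
Q = ΔT/ΣR = (-178 °C − 22.6 °C)/9.586 = -20.9 W
(Negative Q ⇒ heat flows inward; heat gain = 20.9 W.)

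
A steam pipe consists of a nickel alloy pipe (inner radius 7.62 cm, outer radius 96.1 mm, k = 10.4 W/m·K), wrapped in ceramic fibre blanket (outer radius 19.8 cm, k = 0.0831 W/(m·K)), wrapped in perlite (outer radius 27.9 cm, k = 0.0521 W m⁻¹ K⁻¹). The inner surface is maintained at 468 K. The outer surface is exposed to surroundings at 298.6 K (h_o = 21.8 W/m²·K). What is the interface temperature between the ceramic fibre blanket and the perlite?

Resistance network (inner→outer):
  R'_nickel alloy = ln(0.0961/0.0762)/(2πk) = 0.2320/(2π·10.4) = 0.003551 m·K/W
  R'_ceramic fibre blanket = ln(0.198/0.0961)/(2πk) = 0.7229/(2π·0.0831) = 1.384 m·K/W
  R'_perlite = ln(0.279/0.198)/(2πk) = 0.3429/(2π·0.0521) = 1.048 m·K/W
  R'_conv,out = 1/(2πr h) = 1/(2π·0.279·21.8) = 0.02617 m·K/W
ΣR = 0.003551 + 1.384 + 1.048 + 0.02617 = 2.462 m·K/W
Q' = ΔT/ΣR = (468 K − 298.6 K)/2.462 = 68.81 W/m
From the inner boundary to the ceramic fibre blanket/perlite interface, ΣR_partial = 1.388 m·K/W.
T_interface = T_in − Q'·ΣR_partial = 468 K − (68.81)(1.388) = 372.5 K

T = 372.5 K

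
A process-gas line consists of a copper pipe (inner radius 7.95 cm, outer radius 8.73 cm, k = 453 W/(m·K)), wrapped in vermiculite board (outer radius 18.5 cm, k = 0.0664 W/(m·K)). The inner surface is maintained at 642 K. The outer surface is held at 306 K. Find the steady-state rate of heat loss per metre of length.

Q' = 187 W/m

Treat each layer as a resistance in series:
  R'_copper = ln(0.0873/0.0795)/(2πk) = 0.09359/(2π·453) = 3.288×10^-5 m·K/W
  R'_vermiculite board = ln(0.185/0.0873)/(2πk) = 0.7510/(2π·0.0664) = 1.800 m·K/W
ΣR = 3.288×10^-5 + 1.800 = 1.800 m·K/W
Q' = ΔT/ΣR = (642 K − 306 K)/1.800 = 187 W/m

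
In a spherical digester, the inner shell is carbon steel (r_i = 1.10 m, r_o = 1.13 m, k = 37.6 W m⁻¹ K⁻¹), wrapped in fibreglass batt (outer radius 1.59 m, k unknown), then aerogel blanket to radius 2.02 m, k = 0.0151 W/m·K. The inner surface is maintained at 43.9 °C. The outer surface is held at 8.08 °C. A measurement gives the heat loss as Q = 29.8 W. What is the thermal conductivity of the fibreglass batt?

k = 0.0410 W/m·K

ΣR = ΔT/Q = |43.9 − 8.08|/29.8 = 1.202 K/W
Known resistances:
  R_carbon steel = (1/1.10 − 1/1.13)/(4πk) = 0.02414/(4π·37.6) = 5.108×10^-5 K/W
  R_aerogel blanket = (1/1.59 − 1/2.02)/(4πk) = 0.1339/(4π·0.0151) = 0.7056 K/W
R_fibreglass batt = ΣR − ΣR_known = 1.202 − 0.7057 = 0.4963 K/W
(1/r₁−1/r₂)/(4πk) = 0.4963 ⇒ k = 0.2560/(4π·0.4963) = 0.0410 W/m·K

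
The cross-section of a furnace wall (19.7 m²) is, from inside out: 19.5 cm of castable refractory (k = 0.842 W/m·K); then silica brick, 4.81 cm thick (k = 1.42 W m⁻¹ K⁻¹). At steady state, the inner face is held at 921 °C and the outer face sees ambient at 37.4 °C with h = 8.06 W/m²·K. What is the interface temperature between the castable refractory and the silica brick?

Series thermal resistances, inner to outer:
  R_castable refractory = L/(kA) = 0.195/(0.842·19.7) = 0.01176 K/W
  R_silica brick = L/(kA) = 0.0481/(1.42·19.7) = 0.001719 K/W
  R_conv,out = 1/(hA) = 1/(8.06·19.7) = 0.006298 K/W
ΣR = 0.01176 + 0.001719 + 0.006298 = 0.01978 K/W
Q = ΔT/ΣR = (921 °C − 37.4 °C)/0.01978 = 44670 W
From the inner boundary to the castable refractory/silica brick interface, ΣR_partial = 0.01176 K/W.
T_interface = T_in − Q·ΣR_partial = 921 °C − (44670)(0.01176) = 396 °C

T = 396 °C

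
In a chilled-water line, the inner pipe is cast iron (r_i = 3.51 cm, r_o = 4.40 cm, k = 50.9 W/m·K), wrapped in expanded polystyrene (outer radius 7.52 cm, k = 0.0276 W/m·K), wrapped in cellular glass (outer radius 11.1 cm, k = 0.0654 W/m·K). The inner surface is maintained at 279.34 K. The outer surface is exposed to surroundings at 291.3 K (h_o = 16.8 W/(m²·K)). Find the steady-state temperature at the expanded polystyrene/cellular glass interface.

T = 288.3 K

Series thermal resistances, inner to outer:
  R'_cast iron = ln(0.0440/0.0351)/(2πk) = 0.2260/(2π·50.9) = 7.066×10^-4 m·K/W
  R'_expanded polystyrene = ln(0.0752/0.0440)/(2πk) = 0.5360/(2π·0.0276) = 3.091 m·K/W
  R'_cellular glass = ln(0.111/0.0752)/(2πk) = 0.3894/(2π·0.0654) = 0.9476 m·K/W
  R'_conv,out = 1/(2πr h) = 1/(2π·0.111·16.8) = 0.08535 m·K/W
ΣR = 7.066×10^-4 + 3.091 + 0.9476 + 0.08535 = 4.125 m·K/W
Q' = ΔT/ΣR = (279.34 K − 291.3 K)/4.125 = -2.899 W/m
From the inner boundary to the expanded polystyrene/cellular glass interface, ΣR_partial = 3.092 m·K/W.
T_interface = T_in − Q'·ΣR_partial = 279.34 K − (-2.899)(3.092) = 288.3 K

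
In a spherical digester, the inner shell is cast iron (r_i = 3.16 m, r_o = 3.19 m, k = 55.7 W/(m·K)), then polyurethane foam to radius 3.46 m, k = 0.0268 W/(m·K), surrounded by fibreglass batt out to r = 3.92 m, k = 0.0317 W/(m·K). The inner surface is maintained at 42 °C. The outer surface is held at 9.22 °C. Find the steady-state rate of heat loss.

Q = 208 W

Series thermal resistances, inner to outer:
  R_cast iron = (1/3.16 − 1/3.19)/(4πk) = 0.002976/(4π·55.7) = 4.252×10^-6 K/W
  R_polyurethane foam = (1/3.19 − 1/3.46)/(4πk) = 0.02446/(4π·0.0268) = 0.07264 K/W
  R_fibreglass batt = (1/3.46 − 1/3.92)/(4πk) = 0.03392/(4π·0.0317) = 0.08514 K/W
ΣR = 4.252×10^-6 + 0.07264 + 0.08514 = 0.1578 K/W
Q = ΔT/ΣR = (42 °C − 9.22 °C)/0.1578 = 208 W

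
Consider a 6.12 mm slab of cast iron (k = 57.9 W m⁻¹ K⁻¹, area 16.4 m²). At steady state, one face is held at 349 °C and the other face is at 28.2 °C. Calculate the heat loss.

Q = kA·ΔT/L = 57.9 × 16.4 × |349 °C − 28.2 °C| / 0.00612 = 4.98×10^7 W

Q = 49800 kW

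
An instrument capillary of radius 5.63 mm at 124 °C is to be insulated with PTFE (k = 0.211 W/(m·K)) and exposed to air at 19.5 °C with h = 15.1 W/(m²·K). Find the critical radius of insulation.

r_cr = 1.40 cm

For a cylinder, r_cr = k_ins/h = 0.211/15.1 = 0.0140 m = 1.40 cm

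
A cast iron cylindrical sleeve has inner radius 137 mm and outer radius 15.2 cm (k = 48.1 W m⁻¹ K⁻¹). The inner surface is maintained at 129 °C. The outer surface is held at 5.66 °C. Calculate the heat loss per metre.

Q' = 3.59×10^5 W/m

Q' = 2πk·ΔT/ln(r₂/r₁) = 2π × 48.1 × 123.34 / ln(0.152/0.137) = 3.59×10^5 W/m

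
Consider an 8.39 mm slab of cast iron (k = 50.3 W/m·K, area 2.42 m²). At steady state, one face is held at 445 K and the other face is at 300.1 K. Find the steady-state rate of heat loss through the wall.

Q = kA·ΔT/L = 50.3 × 2.42 × |445 K − 300.1 K| / 0.00839 = 2.10×10^6 W

Q = 2.10×10^6 W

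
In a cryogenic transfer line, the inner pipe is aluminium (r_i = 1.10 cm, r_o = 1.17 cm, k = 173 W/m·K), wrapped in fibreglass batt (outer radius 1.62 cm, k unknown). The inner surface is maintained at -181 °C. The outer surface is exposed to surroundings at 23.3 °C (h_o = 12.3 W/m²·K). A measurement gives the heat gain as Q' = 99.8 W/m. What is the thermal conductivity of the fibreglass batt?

ΣR = ΔT/Q' = |-181 − 23.3|/99.8 = 2.047 m·K/W
Known resistances:
  R'_aluminium = ln(0.0117/0.0110)/(2πk) = 0.06169/(2π·173) = 5.676×10^-5 m·K/W
  R'_conv,out = 1/(2πr h) = 1/(2π·0.0162·12.3) = 0.7987 m·K/W
R_fibreglass batt = ΣR − ΣR_known = 2.047 − 0.7988 = 1.248 m·K/W
ln(r₂/r₁)/(2πk) = 1.248 ⇒ k = 0.3254/(2π·1.248) = 0.0415 W/m·K

k = 0.0415 W/m·K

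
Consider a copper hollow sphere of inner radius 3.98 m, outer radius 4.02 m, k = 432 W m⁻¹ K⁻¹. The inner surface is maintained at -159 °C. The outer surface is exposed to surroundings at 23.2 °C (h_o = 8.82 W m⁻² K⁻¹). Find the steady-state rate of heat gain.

Q = 326 kW

Series thermal resistances, inner to outer:
  R_copper = (1/3.98 − 1/4.02)/(4πk) = 0.002500/(4π·432) = 4.605×10^-7 K/W
  R_conv,out = 1/(4πr²h) = 1/(4π·4.02²·8.82) = 5.583×10^-4 K/W
ΣR = 4.605×10^-7 + 5.583×10^-4 = 5.588×10^-4 K/W
Q = ΔT/ΣR = (-159 °C − 23.2 °C)/5.588×10^-4 = -3.26×10^5 W
(Negative Q ⇒ heat flows inward; heat gain = 3.26×10^5 W.)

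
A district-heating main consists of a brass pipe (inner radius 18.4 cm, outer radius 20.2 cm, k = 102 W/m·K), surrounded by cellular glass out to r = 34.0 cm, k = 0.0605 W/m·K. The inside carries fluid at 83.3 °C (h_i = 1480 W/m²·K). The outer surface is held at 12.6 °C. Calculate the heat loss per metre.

Treat each layer as a resistance in series:
  R'_conv,in = 1/(2πr h) = 1/(2π·0.184·1480) = 5.844×10^-4 m·K/W
  R'_brass = ln(0.202/0.184)/(2πk) = 0.09333/(2π·102) = 1.456×10^-4 m·K/W
  R'_cellular glass = ln(0.340/0.202)/(2πk) = 0.5207/(2π·0.0605) = 1.370 m·K/W
ΣR = 5.844×10^-4 + 1.456×10^-4 + 1.370 = 1.371 m·K/W
Q' = ΔT/ΣR = (83.3 °C − 12.6 °C)/1.371 = 51.6 W/m

Q' = 51.6 W/m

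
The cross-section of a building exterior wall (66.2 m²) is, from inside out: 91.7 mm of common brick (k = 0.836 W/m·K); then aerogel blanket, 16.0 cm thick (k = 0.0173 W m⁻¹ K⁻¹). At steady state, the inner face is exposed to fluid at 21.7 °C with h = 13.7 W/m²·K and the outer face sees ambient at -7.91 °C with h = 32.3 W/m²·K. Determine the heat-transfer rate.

Q = 207 W

Series thermal resistances, inner to outer:
  R_conv,in = 1/(hA) = 1/(13.7·66.2) = 0.001103 K/W
  R_common brick = L/(kA) = 0.0917/(0.836·66.2) = 0.001657 K/W
  R_aerogel blanket = L/(kA) = 0.160/(0.0173·66.2) = 0.1397 K/W
  R_conv,out = 1/(hA) = 1/(32.3·66.2) = 4.677×10^-4 K/W
ΣR = 0.001103 + 0.001657 + 0.1397 + 4.677×10^-4 = 0.1429 K/W
Q = ΔT/ΣR = (21.7 °C − -7.91 °C)/0.1429 = 207 W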